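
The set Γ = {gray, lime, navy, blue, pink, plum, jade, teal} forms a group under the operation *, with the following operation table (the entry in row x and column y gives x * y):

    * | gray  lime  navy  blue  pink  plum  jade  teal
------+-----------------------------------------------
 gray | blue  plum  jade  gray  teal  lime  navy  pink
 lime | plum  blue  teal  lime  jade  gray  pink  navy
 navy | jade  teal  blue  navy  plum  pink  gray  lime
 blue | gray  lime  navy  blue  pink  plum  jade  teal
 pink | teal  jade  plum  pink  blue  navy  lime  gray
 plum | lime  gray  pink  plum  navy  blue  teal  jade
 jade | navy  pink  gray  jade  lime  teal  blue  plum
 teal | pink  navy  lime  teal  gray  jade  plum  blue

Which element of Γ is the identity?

The identity e satisfies e * x = x for all x, so its row in the table reproduces the column headers.
Row blue reads: gray, lime, navy, blue, pink, plum, jade, teal — exactly the header order. So blue is the identity.

blue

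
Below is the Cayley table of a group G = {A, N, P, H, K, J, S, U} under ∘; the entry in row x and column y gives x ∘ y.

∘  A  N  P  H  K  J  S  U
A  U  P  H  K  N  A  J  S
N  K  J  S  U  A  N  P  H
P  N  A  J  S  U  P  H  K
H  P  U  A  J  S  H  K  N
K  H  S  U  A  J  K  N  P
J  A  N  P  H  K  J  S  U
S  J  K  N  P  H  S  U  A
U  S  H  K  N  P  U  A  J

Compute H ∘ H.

J

Read row H, column H: H ∘ H = J.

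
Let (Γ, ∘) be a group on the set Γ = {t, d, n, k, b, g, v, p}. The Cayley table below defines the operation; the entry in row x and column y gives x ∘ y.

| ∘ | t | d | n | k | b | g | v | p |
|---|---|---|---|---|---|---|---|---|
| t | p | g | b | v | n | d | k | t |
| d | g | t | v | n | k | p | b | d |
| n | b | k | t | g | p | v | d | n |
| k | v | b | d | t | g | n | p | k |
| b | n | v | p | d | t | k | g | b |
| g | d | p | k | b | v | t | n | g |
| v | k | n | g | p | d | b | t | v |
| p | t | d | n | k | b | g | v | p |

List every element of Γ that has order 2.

Identity is p. Compute the order of each non-identity element by repeated multiplication:
  t: t → p  (order 2)
  d: d → t → g → p  (order 4)
  n: n → t → b → p  (order 4)
  k: k → t → v → p  (order 4)
  b: b → t → n → p  (order 4)
  g: g → t → d → p  (order 4)
  v: v → t → k → p  (order 4)
Elements of order 2: {t}.
(Structurally, Γ here is isomorphic to the quaternion group Q_8.)

{t}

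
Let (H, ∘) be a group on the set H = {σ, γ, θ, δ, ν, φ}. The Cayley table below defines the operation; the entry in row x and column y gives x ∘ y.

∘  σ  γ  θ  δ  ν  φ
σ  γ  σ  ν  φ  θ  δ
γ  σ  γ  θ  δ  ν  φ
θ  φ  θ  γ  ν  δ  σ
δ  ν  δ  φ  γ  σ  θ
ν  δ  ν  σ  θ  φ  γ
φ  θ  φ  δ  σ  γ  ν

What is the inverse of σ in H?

σ

First locate the identity: row γ matches the header, so γ is the identity.
Scan row σ for γ: σ ∘ σ = γ. Hence σ^(-1) = σ.
(Structurally, H here is isomorphic to the symmetric group S_3.)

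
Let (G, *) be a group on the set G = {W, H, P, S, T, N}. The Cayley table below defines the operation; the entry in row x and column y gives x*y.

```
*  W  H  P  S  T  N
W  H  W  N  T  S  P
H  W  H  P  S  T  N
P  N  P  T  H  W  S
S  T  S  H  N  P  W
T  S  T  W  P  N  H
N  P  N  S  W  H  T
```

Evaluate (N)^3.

N^1 = N
N^2 = N*N = T
N^3 = T*N = H

H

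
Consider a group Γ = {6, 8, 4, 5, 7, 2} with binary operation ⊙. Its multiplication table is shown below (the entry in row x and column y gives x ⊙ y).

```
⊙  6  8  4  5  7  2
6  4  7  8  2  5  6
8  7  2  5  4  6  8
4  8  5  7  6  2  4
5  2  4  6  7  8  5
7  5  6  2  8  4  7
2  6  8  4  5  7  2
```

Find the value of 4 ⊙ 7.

Read row 4, column 7: 4 ⊙ 7 = 2.
(Structurally, Γ here is isomorphic to the cyclic group Z_6.)

2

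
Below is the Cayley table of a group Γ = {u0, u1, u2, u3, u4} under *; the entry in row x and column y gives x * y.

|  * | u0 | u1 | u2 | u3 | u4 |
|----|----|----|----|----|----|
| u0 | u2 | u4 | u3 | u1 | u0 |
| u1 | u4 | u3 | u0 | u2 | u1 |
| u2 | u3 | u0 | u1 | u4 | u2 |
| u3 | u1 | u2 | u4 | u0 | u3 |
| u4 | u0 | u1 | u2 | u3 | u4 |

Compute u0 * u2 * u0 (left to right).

u1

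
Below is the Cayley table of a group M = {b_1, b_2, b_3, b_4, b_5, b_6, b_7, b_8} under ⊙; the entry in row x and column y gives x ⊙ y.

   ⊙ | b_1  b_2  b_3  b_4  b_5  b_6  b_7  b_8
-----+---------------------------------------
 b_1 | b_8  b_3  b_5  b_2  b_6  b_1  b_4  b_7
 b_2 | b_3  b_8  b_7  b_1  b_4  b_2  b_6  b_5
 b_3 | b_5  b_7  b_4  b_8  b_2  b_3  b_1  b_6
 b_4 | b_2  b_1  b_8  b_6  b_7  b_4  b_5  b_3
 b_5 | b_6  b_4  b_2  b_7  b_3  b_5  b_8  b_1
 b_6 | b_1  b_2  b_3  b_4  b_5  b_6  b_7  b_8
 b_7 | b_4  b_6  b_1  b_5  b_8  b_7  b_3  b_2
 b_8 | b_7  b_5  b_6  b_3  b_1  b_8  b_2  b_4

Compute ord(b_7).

The identity element is b_6 (its row matches the header).
b_7^1 = b_7
b_7^2 = b_7 ⊙ b_7 = b_3
b_7^3 = b_3 ⊙ b_7 = b_1
b_7^4 = b_1 ⊙ b_7 = b_4
b_7^5 = b_4 ⊙ b_7 = b_5
b_7^6 = b_5 ⊙ b_7 = b_8
b_7^7 = b_8 ⊙ b_7 = b_2
b_7^8 = b_2 ⊙ b_7 = b_6
The first power of b_7 equal to the identity is b_7^8, so ord(b_7) = 8.

8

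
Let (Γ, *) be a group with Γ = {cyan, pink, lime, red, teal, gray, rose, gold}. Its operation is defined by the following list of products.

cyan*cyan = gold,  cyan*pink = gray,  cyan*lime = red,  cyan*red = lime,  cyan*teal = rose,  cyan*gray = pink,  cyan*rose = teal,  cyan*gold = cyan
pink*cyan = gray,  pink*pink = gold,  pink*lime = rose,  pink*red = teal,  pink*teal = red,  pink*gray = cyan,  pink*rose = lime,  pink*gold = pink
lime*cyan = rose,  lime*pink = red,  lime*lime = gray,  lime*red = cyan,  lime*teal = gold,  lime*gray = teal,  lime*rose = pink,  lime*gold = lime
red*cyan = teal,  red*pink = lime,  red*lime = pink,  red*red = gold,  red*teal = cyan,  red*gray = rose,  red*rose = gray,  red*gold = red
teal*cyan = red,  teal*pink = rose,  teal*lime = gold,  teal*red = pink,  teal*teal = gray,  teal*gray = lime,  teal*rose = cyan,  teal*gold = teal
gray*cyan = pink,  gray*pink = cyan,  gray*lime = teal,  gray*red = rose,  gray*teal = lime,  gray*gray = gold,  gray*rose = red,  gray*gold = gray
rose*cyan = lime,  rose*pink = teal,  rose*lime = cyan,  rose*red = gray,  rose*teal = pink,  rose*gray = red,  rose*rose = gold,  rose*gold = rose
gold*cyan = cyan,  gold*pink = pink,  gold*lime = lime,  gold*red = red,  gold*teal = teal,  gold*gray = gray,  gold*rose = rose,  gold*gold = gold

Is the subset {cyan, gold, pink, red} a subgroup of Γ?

red * cyan = teal, which is not in {cyan, gold, pink, red}.
The subset is not closed under *, so it is not a subgroup.

No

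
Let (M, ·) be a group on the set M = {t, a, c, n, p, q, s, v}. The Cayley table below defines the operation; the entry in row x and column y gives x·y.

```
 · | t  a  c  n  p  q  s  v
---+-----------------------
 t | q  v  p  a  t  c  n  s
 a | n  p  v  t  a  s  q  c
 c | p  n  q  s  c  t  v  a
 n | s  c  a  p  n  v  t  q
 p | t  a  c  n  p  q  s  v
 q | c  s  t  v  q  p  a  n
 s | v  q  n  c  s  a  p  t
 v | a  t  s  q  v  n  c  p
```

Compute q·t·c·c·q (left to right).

q·t = c
c·c = q
q·c = t
t·q = c

c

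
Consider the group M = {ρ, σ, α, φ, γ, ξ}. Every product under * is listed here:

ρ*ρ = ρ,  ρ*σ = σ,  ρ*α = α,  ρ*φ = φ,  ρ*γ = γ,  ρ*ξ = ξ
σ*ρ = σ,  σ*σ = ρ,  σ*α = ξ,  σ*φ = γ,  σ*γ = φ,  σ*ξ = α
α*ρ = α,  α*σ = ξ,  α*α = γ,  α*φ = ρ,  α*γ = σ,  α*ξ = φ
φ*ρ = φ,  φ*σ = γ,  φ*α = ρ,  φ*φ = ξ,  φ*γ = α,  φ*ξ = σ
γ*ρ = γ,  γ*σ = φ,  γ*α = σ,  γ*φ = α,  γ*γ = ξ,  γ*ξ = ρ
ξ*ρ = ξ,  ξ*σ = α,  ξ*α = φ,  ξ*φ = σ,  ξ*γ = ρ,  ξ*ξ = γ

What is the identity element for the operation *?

ρ

The identity e satisfies e * x = x for all x, so its row in the table reproduces the column headers.
Row ρ reads: ρ, σ, α, φ, γ, ξ — exactly the header order. So ρ is the identity.
(Structurally, M here is isomorphic to the cyclic group Z_6.)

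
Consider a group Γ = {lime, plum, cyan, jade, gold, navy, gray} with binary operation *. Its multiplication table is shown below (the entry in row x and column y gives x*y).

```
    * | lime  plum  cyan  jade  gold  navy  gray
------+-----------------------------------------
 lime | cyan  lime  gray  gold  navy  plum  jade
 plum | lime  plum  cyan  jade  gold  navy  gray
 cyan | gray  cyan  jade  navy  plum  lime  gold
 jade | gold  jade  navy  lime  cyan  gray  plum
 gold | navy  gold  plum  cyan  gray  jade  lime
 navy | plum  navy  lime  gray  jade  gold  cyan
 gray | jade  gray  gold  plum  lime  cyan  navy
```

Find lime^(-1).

navy

First locate the identity: row plum matches the header, so plum is the identity.
Scan row lime for plum: lime*navy = plum. Hence lime^(-1) = navy.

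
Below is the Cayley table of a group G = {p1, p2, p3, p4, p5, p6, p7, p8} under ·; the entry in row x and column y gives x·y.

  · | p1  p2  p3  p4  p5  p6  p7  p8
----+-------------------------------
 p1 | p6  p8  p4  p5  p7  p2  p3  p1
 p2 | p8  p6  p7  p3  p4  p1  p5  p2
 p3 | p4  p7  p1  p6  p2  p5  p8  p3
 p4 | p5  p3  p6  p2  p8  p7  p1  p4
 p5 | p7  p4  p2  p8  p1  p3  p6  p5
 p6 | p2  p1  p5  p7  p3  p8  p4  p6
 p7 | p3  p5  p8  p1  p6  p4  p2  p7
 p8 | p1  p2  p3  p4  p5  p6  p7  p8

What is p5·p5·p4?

p5

p5·p5 = p1
p1·p4 = p5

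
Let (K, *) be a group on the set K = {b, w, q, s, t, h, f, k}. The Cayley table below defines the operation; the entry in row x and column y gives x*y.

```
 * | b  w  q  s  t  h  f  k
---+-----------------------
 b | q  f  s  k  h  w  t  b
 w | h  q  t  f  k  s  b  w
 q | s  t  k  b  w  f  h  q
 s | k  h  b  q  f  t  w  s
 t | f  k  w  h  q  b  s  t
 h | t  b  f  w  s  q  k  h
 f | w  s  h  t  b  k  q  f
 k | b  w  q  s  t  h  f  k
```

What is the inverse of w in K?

t

First locate the identity: row k matches the header, so k is the identity.
Scan row w for k: w*t = k. Hence w^(-1) = t.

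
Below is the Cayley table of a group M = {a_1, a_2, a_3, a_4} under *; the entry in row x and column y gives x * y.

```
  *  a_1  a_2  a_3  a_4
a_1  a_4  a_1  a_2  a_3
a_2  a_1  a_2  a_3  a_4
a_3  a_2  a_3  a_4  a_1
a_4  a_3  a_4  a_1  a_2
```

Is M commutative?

Yes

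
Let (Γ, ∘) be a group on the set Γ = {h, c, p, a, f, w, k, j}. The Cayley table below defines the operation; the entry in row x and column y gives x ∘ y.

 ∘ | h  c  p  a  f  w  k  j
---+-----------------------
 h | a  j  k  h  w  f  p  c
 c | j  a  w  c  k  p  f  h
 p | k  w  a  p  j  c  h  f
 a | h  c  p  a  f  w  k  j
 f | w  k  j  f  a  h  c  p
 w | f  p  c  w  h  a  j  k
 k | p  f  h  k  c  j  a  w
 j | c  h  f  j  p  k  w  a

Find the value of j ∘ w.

k

Read row j, column w: j ∘ w = k.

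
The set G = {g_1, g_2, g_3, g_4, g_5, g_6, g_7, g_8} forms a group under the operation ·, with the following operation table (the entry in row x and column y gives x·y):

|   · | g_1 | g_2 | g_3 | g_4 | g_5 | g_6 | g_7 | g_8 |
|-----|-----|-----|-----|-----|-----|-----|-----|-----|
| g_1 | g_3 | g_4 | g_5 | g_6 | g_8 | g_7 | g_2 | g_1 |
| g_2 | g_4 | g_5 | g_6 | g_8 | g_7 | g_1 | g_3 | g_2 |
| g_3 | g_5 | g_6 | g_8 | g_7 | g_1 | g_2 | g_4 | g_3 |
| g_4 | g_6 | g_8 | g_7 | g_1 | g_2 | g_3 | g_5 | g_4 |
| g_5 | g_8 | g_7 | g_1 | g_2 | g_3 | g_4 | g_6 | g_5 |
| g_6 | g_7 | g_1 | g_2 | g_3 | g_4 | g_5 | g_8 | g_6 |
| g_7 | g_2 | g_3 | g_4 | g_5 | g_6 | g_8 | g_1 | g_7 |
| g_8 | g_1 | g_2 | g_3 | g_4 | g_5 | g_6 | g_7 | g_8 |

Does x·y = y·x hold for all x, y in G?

Check whether the table is symmetric across its main diagonal.
Every entry (row x, col y) equals the entry (row y, col x), so G is abelian.

Yes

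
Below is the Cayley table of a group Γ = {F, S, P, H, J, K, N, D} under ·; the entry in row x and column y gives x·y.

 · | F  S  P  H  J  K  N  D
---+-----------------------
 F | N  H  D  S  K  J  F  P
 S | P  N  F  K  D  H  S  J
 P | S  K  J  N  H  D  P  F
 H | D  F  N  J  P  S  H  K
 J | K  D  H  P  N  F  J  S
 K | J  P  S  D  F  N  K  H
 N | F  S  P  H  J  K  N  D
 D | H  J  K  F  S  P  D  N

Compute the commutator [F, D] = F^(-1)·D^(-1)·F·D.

Identity is N; from the table F^(-1) = F and D^(-1) = D.
F·D = P
P·F = S
S·D = J

J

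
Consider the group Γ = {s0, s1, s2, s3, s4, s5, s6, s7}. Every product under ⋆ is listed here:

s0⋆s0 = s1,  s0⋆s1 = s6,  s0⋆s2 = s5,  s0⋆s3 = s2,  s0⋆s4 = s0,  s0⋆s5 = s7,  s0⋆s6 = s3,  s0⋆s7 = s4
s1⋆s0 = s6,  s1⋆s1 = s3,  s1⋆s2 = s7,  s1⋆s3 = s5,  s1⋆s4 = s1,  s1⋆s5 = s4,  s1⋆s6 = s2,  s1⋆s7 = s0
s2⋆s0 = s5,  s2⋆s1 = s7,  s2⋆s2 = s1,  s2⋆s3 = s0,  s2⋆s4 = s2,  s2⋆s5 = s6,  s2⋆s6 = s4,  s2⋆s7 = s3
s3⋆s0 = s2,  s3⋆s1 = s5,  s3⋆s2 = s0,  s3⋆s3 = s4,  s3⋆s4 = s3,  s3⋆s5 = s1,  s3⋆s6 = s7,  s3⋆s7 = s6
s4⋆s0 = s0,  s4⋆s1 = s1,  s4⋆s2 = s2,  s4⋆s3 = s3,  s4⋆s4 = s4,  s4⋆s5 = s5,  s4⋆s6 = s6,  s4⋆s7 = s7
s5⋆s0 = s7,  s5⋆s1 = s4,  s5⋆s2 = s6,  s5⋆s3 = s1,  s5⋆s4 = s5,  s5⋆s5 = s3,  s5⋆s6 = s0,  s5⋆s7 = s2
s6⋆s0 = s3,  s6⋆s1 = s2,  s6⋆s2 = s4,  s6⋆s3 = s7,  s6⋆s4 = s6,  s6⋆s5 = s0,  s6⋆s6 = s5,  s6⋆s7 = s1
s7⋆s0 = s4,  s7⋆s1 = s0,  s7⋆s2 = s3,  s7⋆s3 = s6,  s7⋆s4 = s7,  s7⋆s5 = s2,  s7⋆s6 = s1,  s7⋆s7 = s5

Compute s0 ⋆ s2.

s5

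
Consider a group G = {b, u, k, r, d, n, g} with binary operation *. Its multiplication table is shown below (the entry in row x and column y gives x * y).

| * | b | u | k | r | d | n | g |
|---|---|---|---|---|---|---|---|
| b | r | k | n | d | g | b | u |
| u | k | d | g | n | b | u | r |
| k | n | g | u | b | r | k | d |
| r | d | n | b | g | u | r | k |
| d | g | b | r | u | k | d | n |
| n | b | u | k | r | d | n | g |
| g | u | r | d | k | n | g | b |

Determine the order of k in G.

7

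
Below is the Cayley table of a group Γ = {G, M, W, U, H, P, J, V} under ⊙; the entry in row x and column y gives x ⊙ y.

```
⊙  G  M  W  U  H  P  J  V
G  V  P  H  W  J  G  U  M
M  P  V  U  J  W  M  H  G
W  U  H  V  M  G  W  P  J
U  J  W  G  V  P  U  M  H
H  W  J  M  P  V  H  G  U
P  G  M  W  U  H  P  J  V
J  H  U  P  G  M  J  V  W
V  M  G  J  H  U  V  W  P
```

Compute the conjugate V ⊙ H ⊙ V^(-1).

H

The identity is P. In row V, the entry P sits in column V, so V^(-1) = V.
V ⊙ H = U
U ⊙ V = H
(Structurally, Γ here is isomorphic to the quaternion group Q_8.)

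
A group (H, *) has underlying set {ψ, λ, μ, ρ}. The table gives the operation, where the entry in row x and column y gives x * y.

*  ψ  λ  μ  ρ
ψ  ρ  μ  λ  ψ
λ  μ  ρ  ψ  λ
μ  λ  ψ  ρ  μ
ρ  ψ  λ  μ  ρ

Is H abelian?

Check whether the table is symmetric across its main diagonal.
Every entry (row x, col y) equals the entry (row y, col x), so H is abelian.
(In fact H ≅ the Klein four-group V_4.)

Yes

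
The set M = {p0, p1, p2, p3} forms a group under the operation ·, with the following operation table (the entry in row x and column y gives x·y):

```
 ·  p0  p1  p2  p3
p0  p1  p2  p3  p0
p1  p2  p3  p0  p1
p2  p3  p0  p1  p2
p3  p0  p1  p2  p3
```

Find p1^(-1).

First locate the identity: row p3 matches the header, so p3 is the identity.
Scan row p1 for p3: p1·p1 = p3. Hence p1^(-1) = p1.

p1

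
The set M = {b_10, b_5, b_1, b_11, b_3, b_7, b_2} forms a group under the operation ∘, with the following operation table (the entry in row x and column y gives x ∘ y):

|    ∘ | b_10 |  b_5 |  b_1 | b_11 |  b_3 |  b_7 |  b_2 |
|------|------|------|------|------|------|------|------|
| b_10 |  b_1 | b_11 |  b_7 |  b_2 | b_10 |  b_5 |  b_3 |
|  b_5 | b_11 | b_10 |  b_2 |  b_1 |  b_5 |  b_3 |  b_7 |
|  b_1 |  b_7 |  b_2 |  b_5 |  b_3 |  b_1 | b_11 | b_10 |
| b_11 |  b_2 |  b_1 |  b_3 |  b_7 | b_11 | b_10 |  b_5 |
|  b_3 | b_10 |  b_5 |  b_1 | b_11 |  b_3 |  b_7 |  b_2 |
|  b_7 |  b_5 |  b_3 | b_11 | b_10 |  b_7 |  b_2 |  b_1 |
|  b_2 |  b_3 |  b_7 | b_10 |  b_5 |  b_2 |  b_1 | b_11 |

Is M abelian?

Check whether the table is symmetric across its main diagonal.
Every entry (row x, col y) equals the entry (row y, col x), so M is abelian.

Yes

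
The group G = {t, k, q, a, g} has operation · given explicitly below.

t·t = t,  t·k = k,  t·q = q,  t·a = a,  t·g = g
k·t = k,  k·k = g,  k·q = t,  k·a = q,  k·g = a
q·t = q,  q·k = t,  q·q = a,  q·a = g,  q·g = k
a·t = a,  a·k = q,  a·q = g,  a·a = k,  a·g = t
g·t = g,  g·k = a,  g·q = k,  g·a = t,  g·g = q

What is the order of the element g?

The identity element is t (its row matches the header).
g^1 = g
g^2 = g·g = q
g^3 = q·g = k
g^4 = k·g = a
g^5 = a·g = t
The first power of g equal to the identity is g^5, so ord(g) = 5.

5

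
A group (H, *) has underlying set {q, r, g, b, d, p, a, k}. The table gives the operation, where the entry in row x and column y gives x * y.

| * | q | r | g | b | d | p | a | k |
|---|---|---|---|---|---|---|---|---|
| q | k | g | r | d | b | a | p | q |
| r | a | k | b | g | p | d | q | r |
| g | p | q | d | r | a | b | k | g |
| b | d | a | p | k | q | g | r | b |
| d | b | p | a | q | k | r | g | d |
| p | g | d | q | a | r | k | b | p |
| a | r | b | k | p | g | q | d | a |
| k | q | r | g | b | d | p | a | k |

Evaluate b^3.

b^1 = b
b^2 = b * b = k
b^3 = k * b = b

b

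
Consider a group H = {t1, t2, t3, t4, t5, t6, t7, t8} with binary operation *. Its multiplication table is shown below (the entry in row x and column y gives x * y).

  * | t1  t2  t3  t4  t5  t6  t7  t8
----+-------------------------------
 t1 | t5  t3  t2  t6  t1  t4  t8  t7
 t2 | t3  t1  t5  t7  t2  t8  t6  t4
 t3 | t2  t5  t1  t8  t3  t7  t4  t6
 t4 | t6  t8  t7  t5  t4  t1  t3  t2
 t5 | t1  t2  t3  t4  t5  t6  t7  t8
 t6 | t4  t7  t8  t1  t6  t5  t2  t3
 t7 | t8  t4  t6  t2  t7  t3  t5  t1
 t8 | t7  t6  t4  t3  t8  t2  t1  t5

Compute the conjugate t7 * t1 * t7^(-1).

t1

The identity is t5. In row t7, the entry t5 sits in column t7, so t7^(-1) = t7.
t7 * t1 = t8
t8 * t7 = t1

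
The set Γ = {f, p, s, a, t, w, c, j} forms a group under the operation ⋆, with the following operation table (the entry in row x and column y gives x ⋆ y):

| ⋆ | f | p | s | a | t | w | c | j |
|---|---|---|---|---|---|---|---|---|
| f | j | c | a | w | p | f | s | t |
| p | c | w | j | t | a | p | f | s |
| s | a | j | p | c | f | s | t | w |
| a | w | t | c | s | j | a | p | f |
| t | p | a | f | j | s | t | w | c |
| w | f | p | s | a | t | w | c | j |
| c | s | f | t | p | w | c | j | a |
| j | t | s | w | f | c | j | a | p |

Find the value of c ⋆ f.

Read row c, column f: c ⋆ f = s.

s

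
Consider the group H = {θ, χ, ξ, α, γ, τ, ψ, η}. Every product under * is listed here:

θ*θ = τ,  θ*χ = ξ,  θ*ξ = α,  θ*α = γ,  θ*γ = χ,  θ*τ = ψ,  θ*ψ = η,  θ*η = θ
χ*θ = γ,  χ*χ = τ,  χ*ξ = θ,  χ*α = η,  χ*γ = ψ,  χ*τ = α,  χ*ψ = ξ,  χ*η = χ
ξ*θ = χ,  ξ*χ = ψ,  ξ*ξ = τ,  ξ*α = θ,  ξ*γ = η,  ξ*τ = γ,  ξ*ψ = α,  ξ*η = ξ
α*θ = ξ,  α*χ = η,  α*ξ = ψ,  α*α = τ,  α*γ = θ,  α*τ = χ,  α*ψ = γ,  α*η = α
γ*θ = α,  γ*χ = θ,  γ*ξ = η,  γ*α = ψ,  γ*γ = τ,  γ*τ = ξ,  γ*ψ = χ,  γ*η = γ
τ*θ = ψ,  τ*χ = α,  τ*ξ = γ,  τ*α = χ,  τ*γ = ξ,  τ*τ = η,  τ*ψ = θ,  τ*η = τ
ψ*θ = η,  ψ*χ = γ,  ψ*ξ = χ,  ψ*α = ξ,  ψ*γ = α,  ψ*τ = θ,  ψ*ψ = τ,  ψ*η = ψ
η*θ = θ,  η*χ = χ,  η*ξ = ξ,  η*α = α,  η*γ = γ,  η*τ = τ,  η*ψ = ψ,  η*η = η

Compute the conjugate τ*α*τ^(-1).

The identity is η. In row τ, the entry η sits in column τ, so τ^(-1) = τ.
τ*α = χ
χ*τ = α

α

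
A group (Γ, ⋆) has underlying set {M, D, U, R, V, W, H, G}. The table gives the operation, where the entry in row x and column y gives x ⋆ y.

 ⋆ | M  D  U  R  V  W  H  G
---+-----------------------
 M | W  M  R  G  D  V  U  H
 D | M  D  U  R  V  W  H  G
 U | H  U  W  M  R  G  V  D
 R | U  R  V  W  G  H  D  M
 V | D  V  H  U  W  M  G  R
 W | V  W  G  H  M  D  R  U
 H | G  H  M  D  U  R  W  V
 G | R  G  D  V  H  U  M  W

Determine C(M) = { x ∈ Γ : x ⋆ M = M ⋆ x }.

{D, M, V, W}

Compare row M with column M entry by entry.
V ⋆ M = D = M ⋆ V, so V commutes with M.
G ⋆ M = R but M ⋆ G = H, so G does not.
Collecting the elements that commute with M: C(M) = {D, M, V, W}.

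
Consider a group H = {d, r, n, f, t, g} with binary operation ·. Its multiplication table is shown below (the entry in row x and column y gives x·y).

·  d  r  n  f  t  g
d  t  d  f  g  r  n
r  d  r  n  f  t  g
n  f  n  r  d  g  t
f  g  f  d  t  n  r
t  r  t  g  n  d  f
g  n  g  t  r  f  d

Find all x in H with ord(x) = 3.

{d, t}

Identity is r. Compute the order of each non-identity element by repeated multiplication:
  d: d → t → r  (order 3)
  n: n → r  (order 2)
  f: f → t → n → d → g → r  (order 6)
  t: t → d → r  (order 3)
  g: g → d → n → t → f → r  (order 6)
Elements of order 3: {d, t}.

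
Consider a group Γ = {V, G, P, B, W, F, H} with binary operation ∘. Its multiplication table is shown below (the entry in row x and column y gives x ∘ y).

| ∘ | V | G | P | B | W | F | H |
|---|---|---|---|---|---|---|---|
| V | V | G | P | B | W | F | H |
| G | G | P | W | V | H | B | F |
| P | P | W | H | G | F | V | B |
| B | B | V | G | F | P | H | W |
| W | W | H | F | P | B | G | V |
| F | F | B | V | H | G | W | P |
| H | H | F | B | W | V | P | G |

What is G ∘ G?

Read row G, column G: G ∘ G = P.
(Structurally, Γ here is isomorphic to the cyclic group Z_7.)

P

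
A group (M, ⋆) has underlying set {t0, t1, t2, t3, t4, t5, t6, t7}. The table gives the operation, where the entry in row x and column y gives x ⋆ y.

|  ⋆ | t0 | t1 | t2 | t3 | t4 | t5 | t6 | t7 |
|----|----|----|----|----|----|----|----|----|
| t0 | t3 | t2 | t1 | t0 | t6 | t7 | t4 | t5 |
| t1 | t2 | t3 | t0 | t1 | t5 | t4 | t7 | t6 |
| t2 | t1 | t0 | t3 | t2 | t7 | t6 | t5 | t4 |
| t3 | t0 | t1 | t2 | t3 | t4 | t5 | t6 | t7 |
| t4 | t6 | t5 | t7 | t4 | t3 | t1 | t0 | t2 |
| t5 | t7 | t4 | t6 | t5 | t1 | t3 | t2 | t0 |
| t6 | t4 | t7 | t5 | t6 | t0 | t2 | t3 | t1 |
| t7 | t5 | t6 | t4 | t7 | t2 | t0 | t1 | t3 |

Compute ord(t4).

2

The identity element is t3 (its row matches the header).
t4^1 = t4
t4^2 = t4 ⋆ t4 = t3
The first power of t4 equal to the identity is t4^2, so ord(t4) = 2.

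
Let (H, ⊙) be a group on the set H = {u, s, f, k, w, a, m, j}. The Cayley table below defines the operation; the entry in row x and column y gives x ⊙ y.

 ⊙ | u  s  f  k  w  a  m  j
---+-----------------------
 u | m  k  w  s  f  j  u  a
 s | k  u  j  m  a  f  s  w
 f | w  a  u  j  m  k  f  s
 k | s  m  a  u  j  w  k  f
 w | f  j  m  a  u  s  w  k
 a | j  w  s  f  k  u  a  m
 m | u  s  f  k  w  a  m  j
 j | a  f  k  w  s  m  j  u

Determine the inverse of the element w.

First locate the identity: row m matches the header, so m is the identity.
Scan row w for m: w ⊙ f = m. Hence w^(-1) = f.

f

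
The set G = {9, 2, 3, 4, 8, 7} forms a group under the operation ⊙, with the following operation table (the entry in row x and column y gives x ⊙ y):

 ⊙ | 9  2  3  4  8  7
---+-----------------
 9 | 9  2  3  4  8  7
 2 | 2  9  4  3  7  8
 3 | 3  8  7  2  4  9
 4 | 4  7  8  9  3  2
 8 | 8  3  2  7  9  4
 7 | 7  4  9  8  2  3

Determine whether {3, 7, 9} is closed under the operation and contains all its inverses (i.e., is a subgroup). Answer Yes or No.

Yes

{3, 7, 9} contains the identity 9.
Checking products: every product of two elements of {3, 7, 9} (read from the table) lies in {3, 7, 9}, so the set is closed.
In a finite group, a nonempty closed subset is a subgroup. So {3, 7, 9} ≤ G.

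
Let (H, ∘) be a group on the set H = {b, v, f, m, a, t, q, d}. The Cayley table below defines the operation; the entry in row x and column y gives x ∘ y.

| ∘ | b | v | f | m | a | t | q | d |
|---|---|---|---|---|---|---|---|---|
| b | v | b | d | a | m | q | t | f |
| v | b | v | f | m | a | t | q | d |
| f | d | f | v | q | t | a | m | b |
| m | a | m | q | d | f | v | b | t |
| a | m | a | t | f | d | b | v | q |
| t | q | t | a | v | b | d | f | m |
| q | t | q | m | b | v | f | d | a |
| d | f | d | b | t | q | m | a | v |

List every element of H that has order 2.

{b, d, f}

Identity is v. Compute the order of each non-identity element by repeated multiplication:
  b: b → v  (order 2)
  f: f → v  (order 2)
  m: m → d → t → v  (order 4)
  a: a → d → q → v  (order 4)
  t: t → d → m → v  (order 4)
  q: q → d → a → v  (order 4)
  d: d → v  (order 2)
Elements of order 2: {b, d, f}.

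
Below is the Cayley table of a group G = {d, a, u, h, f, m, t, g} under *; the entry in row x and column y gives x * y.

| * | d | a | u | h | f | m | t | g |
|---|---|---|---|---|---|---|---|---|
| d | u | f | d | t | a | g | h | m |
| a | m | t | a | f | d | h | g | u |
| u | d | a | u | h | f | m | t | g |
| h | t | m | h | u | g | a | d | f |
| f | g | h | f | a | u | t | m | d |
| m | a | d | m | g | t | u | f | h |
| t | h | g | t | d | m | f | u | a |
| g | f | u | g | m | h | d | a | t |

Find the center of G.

An element z is central iff its row equals its column in the table.
For m: m * g = h ≠ d = g * m, so m ∉ Z.
Checking each element this way leaves Z(G) = {t, u}.

{t, u}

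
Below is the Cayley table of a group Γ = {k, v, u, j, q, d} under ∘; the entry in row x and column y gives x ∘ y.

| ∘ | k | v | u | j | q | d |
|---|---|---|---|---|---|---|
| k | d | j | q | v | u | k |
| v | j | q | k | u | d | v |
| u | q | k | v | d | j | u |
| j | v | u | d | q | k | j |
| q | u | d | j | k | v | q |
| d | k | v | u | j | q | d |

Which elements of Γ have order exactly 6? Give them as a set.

Identity is d. Compute the order of each non-identity element by repeated multiplication:
  k: k → d  (order 2)
  v: v → q → d  (order 3)
  u: u → v → k → q → j → d  (order 6)
  j: j → q → k → v → u → d  (order 6)
  q: q → v → d  (order 3)
Elements of order 6: {j, u}.
(Structurally, Γ here is isomorphic to the cyclic group Z_6.)

{j, u}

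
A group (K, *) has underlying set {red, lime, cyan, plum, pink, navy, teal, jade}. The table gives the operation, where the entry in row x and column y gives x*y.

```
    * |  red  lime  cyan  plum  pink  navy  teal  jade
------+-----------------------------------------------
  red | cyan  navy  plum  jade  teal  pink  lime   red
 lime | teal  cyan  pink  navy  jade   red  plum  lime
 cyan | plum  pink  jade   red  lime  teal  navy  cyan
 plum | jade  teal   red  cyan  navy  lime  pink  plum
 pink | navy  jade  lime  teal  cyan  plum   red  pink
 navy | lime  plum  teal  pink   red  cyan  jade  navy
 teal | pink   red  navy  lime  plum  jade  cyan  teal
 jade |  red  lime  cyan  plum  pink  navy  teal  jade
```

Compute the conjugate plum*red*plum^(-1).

The identity is jade. In row plum, the entry jade sits in column red, so plum^(-1) = red.
plum*red = jade
jade*red = red

red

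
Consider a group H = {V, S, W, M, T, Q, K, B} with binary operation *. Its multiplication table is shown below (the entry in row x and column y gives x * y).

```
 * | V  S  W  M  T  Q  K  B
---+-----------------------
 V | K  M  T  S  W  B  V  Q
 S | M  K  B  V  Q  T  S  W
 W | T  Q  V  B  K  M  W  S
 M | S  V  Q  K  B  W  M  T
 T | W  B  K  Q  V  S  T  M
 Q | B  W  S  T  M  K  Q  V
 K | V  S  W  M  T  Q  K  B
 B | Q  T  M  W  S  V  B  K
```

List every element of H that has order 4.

{T, W}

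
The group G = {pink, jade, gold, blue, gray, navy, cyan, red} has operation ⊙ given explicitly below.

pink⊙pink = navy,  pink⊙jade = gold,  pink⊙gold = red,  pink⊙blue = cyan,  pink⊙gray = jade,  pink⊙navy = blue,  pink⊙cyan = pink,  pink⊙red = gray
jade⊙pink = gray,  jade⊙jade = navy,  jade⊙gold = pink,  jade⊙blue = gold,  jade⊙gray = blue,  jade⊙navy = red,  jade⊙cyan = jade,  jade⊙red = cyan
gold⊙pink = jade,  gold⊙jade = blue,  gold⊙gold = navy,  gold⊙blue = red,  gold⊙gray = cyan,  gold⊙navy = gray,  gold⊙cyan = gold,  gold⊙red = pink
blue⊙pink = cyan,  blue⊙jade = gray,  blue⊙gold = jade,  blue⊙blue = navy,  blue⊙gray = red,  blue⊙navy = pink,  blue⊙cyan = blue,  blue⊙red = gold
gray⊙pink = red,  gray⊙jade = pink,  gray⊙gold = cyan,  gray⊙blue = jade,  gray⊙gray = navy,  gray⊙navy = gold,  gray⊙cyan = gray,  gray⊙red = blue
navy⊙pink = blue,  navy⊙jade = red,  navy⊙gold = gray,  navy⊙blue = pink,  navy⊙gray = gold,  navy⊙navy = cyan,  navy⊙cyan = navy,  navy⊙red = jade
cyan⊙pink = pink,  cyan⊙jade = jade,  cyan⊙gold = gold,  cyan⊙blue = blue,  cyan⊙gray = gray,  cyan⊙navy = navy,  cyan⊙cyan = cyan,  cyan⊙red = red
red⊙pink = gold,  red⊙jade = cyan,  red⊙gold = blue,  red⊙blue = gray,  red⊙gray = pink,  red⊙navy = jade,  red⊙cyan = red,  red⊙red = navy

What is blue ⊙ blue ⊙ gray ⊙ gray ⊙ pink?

pink

blue ⊙ blue = navy
navy ⊙ gray = gold
gold ⊙ gray = cyan
cyan ⊙ pink = pink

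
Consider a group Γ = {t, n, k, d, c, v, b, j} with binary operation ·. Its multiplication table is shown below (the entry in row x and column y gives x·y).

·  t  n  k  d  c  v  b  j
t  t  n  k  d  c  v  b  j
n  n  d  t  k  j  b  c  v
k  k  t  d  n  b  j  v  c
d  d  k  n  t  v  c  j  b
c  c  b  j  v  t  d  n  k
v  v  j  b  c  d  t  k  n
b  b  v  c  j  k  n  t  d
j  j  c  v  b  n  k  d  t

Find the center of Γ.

{d, t}

An element z is central iff its row equals its column in the table.
For j: j·k = v ≠ c = k·j, so j ∉ Z.
Checking each element this way leaves Z(Γ) = {d, t}.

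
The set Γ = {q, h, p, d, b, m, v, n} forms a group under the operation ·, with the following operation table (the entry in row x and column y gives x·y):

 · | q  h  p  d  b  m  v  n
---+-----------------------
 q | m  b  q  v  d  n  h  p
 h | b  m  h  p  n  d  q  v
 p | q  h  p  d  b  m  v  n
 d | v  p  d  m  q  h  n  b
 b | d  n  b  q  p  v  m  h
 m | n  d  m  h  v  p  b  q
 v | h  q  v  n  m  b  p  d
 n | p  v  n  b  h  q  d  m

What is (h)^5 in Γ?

h

h^1 = h
h^2 = h·h = m
h^3 = m·h = d
h^4 = d·h = p
h^5 = p·h = h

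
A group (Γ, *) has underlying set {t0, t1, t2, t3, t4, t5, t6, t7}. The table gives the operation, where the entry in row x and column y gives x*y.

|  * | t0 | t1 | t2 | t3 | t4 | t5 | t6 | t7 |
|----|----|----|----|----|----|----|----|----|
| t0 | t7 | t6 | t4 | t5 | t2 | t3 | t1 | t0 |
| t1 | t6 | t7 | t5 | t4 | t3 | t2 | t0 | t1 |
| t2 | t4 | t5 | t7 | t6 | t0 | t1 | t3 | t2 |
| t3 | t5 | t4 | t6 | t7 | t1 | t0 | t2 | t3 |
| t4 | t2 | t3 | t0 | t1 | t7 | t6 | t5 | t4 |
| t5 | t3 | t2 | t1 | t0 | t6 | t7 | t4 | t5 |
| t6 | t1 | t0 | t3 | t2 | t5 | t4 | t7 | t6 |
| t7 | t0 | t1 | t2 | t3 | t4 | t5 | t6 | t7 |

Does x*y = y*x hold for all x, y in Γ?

Yes

Check whether the table is symmetric across its main diagonal.
Every entry (row x, col y) equals the entry (row y, col x), so Γ is abelian.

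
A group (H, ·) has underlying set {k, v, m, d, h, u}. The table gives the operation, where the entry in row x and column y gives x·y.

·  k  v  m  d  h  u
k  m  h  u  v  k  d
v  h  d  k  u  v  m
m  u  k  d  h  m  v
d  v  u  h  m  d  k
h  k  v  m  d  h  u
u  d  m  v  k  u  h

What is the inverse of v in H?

First locate the identity: row h matches the header, so h is the identity.
Scan row v for h: v·k = h. Hence v^(-1) = k.

k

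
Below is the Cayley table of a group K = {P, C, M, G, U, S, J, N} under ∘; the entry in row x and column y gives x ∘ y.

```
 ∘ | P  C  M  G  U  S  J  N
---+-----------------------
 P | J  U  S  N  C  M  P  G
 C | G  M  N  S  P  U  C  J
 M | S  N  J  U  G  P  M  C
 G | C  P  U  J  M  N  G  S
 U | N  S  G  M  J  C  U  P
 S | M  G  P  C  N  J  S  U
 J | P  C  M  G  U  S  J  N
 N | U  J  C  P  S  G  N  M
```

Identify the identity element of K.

The identity e satisfies e ∘ x = x for all x, so its row in the table reproduces the column headers.
Row J reads: P, C, M, G, U, S, J, N — exactly the header order. So J is the identity.
(Structurally, K here is isomorphic to the dihedral group D_4.)

J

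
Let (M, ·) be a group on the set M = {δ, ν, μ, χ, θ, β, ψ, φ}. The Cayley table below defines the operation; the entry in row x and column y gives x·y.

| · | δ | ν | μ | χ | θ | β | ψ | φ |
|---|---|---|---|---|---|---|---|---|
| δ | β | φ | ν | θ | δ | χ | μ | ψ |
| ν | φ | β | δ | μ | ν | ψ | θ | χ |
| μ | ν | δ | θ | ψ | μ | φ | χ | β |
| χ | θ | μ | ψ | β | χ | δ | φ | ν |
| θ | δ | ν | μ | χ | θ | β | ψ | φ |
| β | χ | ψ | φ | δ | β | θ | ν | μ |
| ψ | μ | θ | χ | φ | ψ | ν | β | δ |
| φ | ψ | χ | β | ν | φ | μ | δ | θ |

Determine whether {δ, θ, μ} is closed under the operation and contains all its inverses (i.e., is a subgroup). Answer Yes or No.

No

δ·δ = β, which is not in {δ, θ, μ}.
The subset is not closed under ·, so it is not a subgroup.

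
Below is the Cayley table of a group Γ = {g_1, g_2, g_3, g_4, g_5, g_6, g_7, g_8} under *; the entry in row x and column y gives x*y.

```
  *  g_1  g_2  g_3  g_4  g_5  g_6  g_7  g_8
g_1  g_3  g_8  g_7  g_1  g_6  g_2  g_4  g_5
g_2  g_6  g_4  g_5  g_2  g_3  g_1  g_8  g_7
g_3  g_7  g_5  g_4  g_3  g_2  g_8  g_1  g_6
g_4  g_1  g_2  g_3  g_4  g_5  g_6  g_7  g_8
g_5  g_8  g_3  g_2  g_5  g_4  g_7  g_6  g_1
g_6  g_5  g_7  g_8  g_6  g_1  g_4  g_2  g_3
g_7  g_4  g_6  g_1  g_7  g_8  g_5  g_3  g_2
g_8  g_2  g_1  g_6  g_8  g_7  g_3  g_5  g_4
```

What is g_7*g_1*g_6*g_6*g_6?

g_6

g_7*g_1 = g_4
g_4*g_6 = g_6
g_6*g_6 = g_4
g_4*g_6 = g_6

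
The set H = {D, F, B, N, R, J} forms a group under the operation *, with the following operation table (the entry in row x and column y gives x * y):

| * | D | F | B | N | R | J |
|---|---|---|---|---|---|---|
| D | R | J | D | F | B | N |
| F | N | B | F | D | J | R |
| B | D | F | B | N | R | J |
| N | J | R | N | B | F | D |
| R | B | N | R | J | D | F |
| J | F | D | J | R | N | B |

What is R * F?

Read row R, column F: R * F = N.

N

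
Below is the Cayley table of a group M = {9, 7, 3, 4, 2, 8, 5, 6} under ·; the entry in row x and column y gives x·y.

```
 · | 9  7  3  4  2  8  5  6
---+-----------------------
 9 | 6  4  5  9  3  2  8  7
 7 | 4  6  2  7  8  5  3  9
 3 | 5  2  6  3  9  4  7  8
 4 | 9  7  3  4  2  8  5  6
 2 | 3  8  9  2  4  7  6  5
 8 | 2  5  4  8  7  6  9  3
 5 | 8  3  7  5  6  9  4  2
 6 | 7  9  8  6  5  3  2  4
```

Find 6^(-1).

6

First locate the identity: row 4 matches the header, so 4 is the identity.
Scan row 6 for 4: 6·6 = 4. Hence 6^(-1) = 6.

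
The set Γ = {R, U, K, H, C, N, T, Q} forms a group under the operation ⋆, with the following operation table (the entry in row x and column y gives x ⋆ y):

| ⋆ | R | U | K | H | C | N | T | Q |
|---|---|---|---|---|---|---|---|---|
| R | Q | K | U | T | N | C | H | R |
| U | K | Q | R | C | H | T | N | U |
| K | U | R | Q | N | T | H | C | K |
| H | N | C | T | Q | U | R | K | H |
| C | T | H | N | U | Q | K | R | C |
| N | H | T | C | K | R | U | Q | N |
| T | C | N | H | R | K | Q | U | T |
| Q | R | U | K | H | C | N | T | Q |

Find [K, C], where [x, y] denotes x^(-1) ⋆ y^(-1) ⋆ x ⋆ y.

Identity is Q; from the table K^(-1) = K and C^(-1) = C.
K ⋆ C = T
T ⋆ K = H
H ⋆ C = U

U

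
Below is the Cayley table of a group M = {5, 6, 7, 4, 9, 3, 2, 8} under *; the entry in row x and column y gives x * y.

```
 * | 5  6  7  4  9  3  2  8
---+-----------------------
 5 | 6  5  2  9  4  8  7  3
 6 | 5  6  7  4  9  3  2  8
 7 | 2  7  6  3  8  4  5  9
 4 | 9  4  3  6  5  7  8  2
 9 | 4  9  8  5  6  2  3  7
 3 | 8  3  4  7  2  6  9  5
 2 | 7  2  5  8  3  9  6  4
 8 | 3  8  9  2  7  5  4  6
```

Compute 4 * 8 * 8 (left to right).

4 * 8 = 2
2 * 8 = 4

4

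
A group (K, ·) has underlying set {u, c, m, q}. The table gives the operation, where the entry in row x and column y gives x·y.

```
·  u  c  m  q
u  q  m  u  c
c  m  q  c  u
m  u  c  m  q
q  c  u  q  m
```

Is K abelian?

Check whether the table is symmetric across its main diagonal.
Every entry (row x, col y) equals the entry (row y, col x), so K is abelian.

Yes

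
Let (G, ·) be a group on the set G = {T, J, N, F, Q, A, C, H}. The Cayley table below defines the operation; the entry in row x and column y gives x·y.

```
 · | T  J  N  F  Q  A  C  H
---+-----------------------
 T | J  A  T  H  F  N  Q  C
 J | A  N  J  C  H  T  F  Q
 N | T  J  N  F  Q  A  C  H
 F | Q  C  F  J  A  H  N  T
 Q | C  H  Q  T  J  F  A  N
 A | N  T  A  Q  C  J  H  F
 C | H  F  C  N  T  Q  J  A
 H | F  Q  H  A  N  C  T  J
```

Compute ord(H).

4

The identity element is N (its row matches the header).
H^1 = H
H^2 = H·H = J
H^3 = J·H = Q
H^4 = Q·H = N
The first power of H equal to the identity is H^4, so ord(H) = 4.
(Structurally, G here is isomorphic to the quaternion group Q_8.)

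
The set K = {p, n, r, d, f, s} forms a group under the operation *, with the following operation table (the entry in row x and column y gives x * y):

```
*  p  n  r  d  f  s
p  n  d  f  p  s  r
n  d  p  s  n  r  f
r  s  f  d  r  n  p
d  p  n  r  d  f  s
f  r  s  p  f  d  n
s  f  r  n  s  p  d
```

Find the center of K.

An element z is central iff its row equals its column in the table.
For f: f * n = s ≠ r = n * f, so f ∉ Z.
Checking each element this way leaves Z(K) = {d}.

{d}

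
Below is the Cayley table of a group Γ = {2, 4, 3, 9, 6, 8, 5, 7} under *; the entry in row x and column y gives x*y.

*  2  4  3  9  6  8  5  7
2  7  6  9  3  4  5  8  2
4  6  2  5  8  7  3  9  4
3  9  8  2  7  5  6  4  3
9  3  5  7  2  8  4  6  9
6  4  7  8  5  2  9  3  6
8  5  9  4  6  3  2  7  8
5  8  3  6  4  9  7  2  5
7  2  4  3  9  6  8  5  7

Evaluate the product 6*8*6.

8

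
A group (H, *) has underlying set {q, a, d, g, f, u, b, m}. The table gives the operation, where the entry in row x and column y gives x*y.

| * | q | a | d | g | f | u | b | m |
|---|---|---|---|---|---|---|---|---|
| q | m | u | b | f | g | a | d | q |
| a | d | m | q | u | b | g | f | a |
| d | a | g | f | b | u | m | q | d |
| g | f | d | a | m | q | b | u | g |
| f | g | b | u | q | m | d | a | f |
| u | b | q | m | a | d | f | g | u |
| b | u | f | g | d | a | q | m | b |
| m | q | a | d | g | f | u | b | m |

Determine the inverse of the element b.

First locate the identity: row m matches the header, so m is the identity.
Scan row b for m: b*b = m. Hence b^(-1) = b.
(Structurally, H here is isomorphic to the dihedral group D_4.)

b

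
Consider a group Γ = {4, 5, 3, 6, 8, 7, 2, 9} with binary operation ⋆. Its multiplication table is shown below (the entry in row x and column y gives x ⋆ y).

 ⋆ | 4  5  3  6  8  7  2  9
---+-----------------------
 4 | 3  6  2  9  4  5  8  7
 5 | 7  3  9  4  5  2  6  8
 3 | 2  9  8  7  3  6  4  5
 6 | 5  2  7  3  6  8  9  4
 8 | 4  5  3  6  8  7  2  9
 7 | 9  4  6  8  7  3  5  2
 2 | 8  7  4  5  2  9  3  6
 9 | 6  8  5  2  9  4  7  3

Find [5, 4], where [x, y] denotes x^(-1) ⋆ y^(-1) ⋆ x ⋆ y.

Identity is 8; from the table 5^(-1) = 9 and 4^(-1) = 2.
9 ⋆ 2 = 7
7 ⋆ 5 = 4
4 ⋆ 4 = 3

3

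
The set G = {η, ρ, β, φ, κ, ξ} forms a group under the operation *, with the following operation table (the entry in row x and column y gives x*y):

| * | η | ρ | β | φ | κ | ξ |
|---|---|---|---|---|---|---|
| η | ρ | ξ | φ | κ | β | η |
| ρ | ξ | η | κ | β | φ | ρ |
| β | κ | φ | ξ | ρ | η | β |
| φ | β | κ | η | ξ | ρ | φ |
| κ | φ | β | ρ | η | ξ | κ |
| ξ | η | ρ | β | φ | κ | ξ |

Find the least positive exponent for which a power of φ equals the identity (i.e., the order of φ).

The identity element is ξ (its row matches the header).
φ^1 = φ
φ^2 = φ*φ = ξ
The first power of φ equal to the identity is φ^2, so ord(φ) = 2.

2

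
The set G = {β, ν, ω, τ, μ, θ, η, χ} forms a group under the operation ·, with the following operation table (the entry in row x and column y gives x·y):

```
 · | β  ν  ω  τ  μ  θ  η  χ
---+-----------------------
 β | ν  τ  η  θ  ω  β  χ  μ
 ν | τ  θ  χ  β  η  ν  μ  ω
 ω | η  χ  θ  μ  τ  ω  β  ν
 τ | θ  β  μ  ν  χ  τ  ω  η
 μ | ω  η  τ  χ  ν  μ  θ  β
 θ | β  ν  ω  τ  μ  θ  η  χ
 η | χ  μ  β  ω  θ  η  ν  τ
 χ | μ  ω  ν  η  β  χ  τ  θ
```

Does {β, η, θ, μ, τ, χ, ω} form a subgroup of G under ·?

No

η·η = ν, which is not in {β, η, θ, μ, τ, χ, ω}.
The subset is not closed under ·, so it is not a subgroup.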